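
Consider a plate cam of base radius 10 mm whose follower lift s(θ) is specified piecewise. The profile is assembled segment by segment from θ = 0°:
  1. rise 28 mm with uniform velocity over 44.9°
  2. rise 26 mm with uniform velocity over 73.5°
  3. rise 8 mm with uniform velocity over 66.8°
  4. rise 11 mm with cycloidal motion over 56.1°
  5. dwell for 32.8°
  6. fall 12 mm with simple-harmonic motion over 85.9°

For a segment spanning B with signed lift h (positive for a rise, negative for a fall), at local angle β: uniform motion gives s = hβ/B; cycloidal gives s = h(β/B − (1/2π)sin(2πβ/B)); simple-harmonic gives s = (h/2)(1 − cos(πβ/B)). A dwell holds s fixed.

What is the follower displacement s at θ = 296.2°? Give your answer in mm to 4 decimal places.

seg 1 [0°–44.9°] uniform, h=28: full span → s += 28 → s = 28.0000
seg 2 [44.9°–118.4°] uniform, h=26: full span → s += 26 → s = 54.0000
seg 3 [118.4°–185.2°] uniform, h=8: full span → s += 8 → s = 62.0000
seg 4 [185.2°–241.3°] cycloidal, h=11: full span → s += 11 → s = 73.0000
seg 5 [241.3°–274.1°] dwell: s stays 73.0000
seg 6 [274.1°–360°] simple-harmonic, h=-12: θ=296.2° here. β=22.1, B=85.9. -12/2·(1 − cos(π·0.2573)) = -1.8554 → s = 71.1446

71.1446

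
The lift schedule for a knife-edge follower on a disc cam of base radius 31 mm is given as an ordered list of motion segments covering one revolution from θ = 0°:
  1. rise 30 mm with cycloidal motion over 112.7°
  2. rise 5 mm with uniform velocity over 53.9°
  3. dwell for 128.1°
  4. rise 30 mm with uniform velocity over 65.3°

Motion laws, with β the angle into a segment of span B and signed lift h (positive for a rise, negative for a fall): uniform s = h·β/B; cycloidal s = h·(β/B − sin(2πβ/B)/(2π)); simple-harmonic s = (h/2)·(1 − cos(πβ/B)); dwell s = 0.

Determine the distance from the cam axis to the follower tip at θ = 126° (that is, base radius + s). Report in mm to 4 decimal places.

seg 1 [0°–112.7°] cycloidal, h=30: full span → s += 30 → s = 30.0000
seg 2 [112.7°–166.6°] uniform, h=5: θ=126° here. β=13.3, B=53.9. 5·13.3/53.9 = 1.2338 → s = 31.2338
radial distance = base radius + s = 31 + 31.2338 = 62.2338

62.2338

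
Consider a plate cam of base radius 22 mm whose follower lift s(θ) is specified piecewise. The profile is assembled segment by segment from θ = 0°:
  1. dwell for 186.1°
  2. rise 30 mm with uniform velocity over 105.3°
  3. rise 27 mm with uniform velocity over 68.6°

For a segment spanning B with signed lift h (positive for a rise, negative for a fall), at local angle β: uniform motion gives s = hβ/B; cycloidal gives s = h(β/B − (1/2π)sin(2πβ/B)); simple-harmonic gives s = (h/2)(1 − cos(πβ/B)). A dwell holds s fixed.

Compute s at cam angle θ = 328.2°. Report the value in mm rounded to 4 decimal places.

seg 1 [0°–186.1°] dwell: s stays 0.0000
seg 2 [186.1°–291.4°] uniform, h=30: full span → s += 30 → s = 30.0000
seg 3 [291.4°–360°] uniform, h=27: θ=328.2° here. β=36.8, B=68.6. 27·36.8/68.6 = 14.4840 → s = 44.4840

44.4840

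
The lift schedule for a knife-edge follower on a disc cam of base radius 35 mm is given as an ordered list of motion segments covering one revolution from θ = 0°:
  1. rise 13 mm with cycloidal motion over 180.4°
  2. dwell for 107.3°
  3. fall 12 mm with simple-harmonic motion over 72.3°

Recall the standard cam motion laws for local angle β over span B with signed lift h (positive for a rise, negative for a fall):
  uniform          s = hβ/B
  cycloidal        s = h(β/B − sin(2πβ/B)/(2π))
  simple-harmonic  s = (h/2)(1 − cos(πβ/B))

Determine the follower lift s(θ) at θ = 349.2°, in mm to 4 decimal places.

seg 1 [0°–180.4°] cycloidal, h=13: full span → s += 13 → s = 13.0000
seg 2 [180.4°–287.7°] dwell: s stays 13.0000
seg 3 [287.7°–360°] simple-harmonic, h=-12: θ=349.2° here. β=61.5, B=72.3. -12/2·(1 − cos(π·0.8506)) = -11.3514 → s = 1.6486

1.6486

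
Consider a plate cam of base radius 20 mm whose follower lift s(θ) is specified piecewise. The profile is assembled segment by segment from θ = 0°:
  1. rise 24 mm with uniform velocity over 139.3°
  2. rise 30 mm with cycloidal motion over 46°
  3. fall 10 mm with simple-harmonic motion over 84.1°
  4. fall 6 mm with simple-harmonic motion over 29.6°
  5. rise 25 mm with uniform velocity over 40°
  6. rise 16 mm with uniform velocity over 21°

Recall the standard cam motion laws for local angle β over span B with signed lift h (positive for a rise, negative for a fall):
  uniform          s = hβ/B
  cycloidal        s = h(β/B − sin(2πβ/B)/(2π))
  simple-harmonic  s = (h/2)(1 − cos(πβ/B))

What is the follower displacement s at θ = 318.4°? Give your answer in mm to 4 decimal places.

seg 1 [0°–139.3°] uniform, h=24: full span → s += 24 → s = 24.0000
seg 2 [139.3°–185.3°] cycloidal, h=30: full span → s += 30 → s = 54.0000
seg 3 [185.3°–269.4°] simple-harmonic, h=-10: full span → s += -10 → s = 44.0000
seg 4 [269.4°–299°] simple-harmonic, h=-6: full span → s += -6 → s = 38.0000
seg 5 [299°–339°] uniform, h=25: θ=318.4° here. β=19.4, B=40. 25·19.4/40 = 12.1250 → s = 50.1250

50.1250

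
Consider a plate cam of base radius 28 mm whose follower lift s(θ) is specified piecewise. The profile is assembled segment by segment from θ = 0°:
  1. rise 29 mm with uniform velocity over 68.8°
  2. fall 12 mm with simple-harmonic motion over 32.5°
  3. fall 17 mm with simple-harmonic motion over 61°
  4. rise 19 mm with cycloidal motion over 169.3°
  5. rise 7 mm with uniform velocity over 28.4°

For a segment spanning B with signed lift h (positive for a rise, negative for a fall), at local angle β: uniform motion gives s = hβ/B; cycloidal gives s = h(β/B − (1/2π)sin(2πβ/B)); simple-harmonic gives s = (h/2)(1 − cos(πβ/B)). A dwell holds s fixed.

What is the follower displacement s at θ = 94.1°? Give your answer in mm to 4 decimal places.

seg 1 [0°–68.8°] uniform, h=29: full span → s += 29 → s = 29.0000
seg 2 [68.8°–101.3°] simple-harmonic, h=-12: θ=94.1° here. β=25.3, B=32.5. -12/2·(1 − cos(π·0.7785)) = -10.6045 → s = 18.3955

18.3955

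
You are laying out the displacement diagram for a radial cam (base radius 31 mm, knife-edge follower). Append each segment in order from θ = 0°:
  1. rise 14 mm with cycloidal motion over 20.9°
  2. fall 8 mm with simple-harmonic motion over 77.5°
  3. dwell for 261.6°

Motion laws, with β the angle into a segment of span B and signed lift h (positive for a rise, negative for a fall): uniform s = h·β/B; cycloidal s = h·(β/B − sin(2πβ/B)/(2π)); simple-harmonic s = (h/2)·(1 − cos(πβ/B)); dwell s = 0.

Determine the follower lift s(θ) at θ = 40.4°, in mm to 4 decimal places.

seg 1 [0°–20.9°] cycloidal, h=14: full span → s += 14 → s = 14.0000
seg 2 [20.9°–98.4°] simple-harmonic, h=-8: θ=40.4° here. β=19.5, B=77.5. -8/2·(1 − cos(π·0.2516)) = -1.1859 → s = 12.8141

12.8141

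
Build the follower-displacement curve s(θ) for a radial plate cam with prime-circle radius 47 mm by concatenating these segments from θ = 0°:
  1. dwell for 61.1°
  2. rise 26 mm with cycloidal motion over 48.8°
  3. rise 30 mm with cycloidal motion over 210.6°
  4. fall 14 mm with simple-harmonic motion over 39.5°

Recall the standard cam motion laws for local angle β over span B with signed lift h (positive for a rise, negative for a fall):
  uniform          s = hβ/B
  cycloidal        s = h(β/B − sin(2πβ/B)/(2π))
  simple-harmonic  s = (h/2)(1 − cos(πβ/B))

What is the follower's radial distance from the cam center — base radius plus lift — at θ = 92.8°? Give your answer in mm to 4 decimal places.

seg 1 [0°–61.1°] dwell: s stays 0.0000
seg 2 [61.1°–109.9°] cycloidal, h=26: θ=92.8° here. β=31.7, B=48.8. 26·(0.6496 − sin(2π·0.6496)/(2π)) = 20.2308 → s = 20.2308
radial distance = base radius + s = 47 + 20.2308 = 67.2308

67.2308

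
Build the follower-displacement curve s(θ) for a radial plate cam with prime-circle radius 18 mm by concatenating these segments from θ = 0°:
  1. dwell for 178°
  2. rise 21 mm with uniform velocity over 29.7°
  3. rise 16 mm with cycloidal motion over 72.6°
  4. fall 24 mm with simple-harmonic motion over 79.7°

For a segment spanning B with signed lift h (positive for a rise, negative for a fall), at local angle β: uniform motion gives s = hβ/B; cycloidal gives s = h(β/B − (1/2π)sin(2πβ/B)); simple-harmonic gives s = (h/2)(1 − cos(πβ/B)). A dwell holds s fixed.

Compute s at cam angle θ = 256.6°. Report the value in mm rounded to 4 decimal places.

seg 1 [0°–178°] dwell: s stays 0.0000
seg 2 [178°–207.7°] uniform, h=21: full span → s += 21 → s = 21.0000
seg 3 [207.7°–280.3°] cycloidal, h=16: θ=256.6° here. β=48.9, B=72.6. 16·(0.6736 − sin(2π·0.6736)/(2π)) = 13.0352 → s = 34.0352

34.0352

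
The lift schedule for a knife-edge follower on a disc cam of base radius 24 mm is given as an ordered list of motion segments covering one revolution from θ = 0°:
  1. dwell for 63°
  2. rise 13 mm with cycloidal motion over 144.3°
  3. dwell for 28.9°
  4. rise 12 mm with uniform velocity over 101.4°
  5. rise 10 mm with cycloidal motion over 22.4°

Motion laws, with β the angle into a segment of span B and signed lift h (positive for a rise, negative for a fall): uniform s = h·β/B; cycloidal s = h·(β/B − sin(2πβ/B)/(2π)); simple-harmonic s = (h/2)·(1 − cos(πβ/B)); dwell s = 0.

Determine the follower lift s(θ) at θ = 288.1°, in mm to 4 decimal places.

seg 1 [0°–63°] dwell: s stays 0.0000
seg 2 [63°–207.3°] cycloidal, h=13: full span → s += 13 → s = 13.0000
seg 3 [207.3°–236.2°] dwell: s stays 13.0000
seg 4 [236.2°–337.6°] uniform, h=12: θ=288.1° here. β=51.9, B=101.4. 12·51.9/101.4 = 6.1420 → s = 19.1420

19.1420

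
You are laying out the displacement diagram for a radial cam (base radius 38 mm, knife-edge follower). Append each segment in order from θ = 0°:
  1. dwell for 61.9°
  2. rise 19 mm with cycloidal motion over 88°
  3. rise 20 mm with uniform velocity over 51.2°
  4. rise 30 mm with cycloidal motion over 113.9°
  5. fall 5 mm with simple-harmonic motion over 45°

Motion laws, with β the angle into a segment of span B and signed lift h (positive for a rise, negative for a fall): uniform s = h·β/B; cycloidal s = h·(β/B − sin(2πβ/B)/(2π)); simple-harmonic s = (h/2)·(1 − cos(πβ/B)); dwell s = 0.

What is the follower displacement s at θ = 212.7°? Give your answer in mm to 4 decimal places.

seg 1 [0°–61.9°] dwell: s stays 0.0000
seg 2 [61.9°–149.9°] cycloidal, h=19: full span → s += 19 → s = 19.0000
seg 3 [149.9°–201.1°] uniform, h=20: full span → s += 20 → s = 39.0000
seg 4 [201.1°–315°] cycloidal, h=30: θ=212.7° here. β=11.6, B=113.9. 30·(0.1018 − sin(2π·0.1018)/(2π)) = 0.2043 → s = 39.2043

39.2043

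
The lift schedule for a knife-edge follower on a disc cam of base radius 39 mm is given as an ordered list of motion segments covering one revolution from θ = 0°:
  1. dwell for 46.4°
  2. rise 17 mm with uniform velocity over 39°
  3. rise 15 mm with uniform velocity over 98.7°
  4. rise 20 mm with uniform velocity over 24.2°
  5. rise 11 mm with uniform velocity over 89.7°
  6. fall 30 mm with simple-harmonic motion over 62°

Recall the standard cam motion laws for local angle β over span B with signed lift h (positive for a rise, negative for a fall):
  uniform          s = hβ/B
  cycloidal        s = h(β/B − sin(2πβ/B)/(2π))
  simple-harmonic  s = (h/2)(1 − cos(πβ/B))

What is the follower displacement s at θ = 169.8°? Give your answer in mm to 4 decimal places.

seg 1 [0°–46.4°] dwell: s stays 0.0000
seg 2 [46.4°–85.4°] uniform, h=17: full span → s += 17 → s = 17.0000
seg 3 [85.4°–184.1°] uniform, h=15: θ=169.8° here. β=84.4, B=98.7. 15·84.4/98.7 = 12.8267 → s = 29.8267

29.8267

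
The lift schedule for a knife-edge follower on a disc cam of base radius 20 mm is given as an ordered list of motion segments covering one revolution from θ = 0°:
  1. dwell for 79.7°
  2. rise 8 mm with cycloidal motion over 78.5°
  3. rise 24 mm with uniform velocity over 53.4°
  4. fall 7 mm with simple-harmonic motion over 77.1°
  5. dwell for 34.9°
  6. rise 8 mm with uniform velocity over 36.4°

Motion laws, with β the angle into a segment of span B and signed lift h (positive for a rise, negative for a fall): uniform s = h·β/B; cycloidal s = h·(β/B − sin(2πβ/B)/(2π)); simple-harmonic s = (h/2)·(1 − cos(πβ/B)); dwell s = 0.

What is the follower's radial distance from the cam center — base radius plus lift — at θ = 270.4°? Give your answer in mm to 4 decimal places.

seg 1 [0°–79.7°] dwell: s stays 0.0000
seg 2 [79.7°–158.2°] cycloidal, h=8: full span → s += 8 → s = 8.0000
seg 3 [158.2°–211.6°] uniform, h=24: full span → s += 24 → s = 32.0000
seg 4 [211.6°–288.7°] simple-harmonic, h=-7: θ=270.4° here. β=58.8, B=77.1. -7/2·(1 − cos(π·0.7626)) = -6.0712 → s = 25.9288
radial distance = base radius + s = 20 + 25.9288 = 45.9288

45.9288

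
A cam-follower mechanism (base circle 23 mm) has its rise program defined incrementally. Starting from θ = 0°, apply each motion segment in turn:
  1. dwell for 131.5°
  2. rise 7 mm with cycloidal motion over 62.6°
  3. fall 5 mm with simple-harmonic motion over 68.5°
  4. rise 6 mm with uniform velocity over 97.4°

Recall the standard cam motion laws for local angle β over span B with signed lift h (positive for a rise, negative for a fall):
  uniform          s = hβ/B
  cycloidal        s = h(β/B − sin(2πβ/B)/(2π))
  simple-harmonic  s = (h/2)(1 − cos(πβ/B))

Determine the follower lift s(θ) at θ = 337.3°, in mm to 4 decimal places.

seg 1 [0°–131.5°] dwell: s stays 0.0000
seg 2 [131.5°–194.1°] cycloidal, h=7: full span → s += 7 → s = 7.0000
seg 3 [194.1°–262.6°] simple-harmonic, h=-5: full span → s += -5 → s = 2.0000
seg 4 [262.6°–360°] uniform, h=6: θ=337.3° here. β=74.7, B=97.4. 6·74.7/97.4 = 4.6016 → s = 6.6016

6.6016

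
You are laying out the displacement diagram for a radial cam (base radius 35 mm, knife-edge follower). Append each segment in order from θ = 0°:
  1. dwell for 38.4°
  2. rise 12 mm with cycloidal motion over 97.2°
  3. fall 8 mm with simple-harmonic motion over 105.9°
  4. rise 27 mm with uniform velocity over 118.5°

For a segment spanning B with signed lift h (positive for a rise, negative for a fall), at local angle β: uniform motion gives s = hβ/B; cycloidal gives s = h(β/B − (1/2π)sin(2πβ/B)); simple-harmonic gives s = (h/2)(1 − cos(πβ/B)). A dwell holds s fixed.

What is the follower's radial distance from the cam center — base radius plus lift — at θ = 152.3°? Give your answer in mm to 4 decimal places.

seg 1 [0°–38.4°] dwell: s stays 0.0000
seg 2 [38.4°–135.6°] cycloidal, h=12: full span → s += 12 → s = 12.0000
seg 3 [135.6°–241.5°] simple-harmonic, h=-8: θ=152.3° here. β=16.7, B=105.9. -8/2·(1 − cos(π·0.1577)) = -0.4809 → s = 11.5191
radial distance = base radius + s = 35 + 11.5191 = 46.5191

46.5191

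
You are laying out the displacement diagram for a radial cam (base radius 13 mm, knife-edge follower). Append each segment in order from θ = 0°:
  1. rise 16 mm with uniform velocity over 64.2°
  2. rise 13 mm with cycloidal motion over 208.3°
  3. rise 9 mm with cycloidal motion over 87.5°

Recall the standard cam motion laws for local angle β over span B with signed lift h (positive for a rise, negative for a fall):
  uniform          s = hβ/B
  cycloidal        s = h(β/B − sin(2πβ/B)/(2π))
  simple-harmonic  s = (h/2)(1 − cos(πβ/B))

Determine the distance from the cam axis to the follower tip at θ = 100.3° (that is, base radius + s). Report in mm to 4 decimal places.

seg 1 [0°–64.2°] uniform, h=16: full span → s += 16 → s = 16.0000
seg 2 [64.2°–272.5°] cycloidal, h=13: θ=100.3° here. β=36.1, B=208.3. 13·(0.1733 − sin(2π·0.1733)/(2π)) = 0.4196 → s = 16.4196
radial distance = base radius + s = 13 + 16.4196 = 29.4196

29.4196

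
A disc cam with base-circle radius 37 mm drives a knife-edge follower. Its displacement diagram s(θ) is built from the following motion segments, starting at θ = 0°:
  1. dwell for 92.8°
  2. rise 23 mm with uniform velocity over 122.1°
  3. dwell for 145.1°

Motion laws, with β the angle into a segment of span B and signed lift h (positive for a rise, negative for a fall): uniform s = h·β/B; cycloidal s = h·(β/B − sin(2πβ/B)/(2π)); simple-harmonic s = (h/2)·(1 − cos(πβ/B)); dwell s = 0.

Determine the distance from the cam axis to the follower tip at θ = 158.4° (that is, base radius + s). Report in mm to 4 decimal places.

seg 1 [0°–92.8°] dwell: s stays 0.0000
seg 2 [92.8°–214.9°] uniform, h=23: θ=158.4° here. β=65.6, B=122.1. 23·65.6/122.1 = 12.3571 → s = 12.3571
radial distance = base radius + s = 37 + 12.3571 = 49.3571

49.3571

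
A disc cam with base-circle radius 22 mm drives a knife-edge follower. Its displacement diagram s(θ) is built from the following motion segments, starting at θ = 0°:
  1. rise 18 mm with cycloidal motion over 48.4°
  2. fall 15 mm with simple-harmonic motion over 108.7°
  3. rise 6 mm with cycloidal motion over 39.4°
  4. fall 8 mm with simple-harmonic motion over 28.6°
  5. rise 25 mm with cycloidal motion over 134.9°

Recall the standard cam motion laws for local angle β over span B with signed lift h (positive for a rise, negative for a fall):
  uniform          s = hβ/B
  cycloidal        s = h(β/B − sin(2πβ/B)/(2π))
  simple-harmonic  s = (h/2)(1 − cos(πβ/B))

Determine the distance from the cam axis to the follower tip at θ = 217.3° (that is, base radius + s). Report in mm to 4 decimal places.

seg 1 [0°–48.4°] cycloidal, h=18: full span → s += 18 → s = 18.0000
seg 2 [48.4°–157.1°] simple-harmonic, h=-15: full span → s += -15 → s = 3.0000
seg 3 [157.1°–196.5°] cycloidal, h=6: full span → s += 6 → s = 9.0000
seg 4 [196.5°–225.1°] simple-harmonic, h=-8: θ=217.3° here. β=20.8, B=28.6. -8/2·(1 − cos(π·0.7273)) = -6.6194 → s = 2.3806
radial distance = base radius + s = 22 + 2.3806 = 24.3806

24.3806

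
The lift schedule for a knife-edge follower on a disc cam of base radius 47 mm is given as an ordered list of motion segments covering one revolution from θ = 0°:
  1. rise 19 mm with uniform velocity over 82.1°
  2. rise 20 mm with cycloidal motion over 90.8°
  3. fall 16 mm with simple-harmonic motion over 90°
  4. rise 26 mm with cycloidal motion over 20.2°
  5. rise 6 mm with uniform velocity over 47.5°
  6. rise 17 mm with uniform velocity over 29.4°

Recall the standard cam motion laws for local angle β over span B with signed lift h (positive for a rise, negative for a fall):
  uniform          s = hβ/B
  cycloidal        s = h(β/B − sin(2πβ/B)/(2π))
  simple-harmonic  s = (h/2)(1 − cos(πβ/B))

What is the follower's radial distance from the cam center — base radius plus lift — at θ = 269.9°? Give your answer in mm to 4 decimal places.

seg 1 [0°–82.1°] uniform, h=19: full span → s += 19 → s = 19.0000
seg 2 [82.1°–172.9°] cycloidal, h=20: full span → s += 20 → s = 39.0000
seg 3 [172.9°–262.9°] simple-harmonic, h=-16: full span → s += -16 → s = 23.0000
seg 4 [262.9°–283.1°] cycloidal, h=26: θ=269.9° here. β=7, B=20.2. 26·(0.3465 − sin(2π·0.3465)/(2π)) = 5.6100 → s = 28.6100
radial distance = base radius + s = 47 + 28.6100 = 75.6100

75.6100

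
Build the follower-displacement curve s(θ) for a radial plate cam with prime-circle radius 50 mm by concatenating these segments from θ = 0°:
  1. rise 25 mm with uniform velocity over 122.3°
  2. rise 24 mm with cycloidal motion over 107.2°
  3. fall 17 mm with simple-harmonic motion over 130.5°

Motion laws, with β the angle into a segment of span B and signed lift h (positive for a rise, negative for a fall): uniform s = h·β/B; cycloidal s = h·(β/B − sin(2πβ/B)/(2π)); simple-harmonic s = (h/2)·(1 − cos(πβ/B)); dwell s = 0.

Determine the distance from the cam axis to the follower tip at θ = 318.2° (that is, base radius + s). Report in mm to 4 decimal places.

seg 1 [0°–122.3°] uniform, h=25: full span → s += 25 → s = 25.0000
seg 2 [122.3°–229.5°] cycloidal, h=24: full span → s += 24 → s = 49.0000
seg 3 [229.5°–360°] simple-harmonic, h=-17: θ=318.2° here. β=88.7, B=130.5. -17/2·(1 − cos(π·0.6797)) = -13.0476 → s = 35.9524
radial distance = base radius + s = 50 + 35.9524 = 85.9524

85.9524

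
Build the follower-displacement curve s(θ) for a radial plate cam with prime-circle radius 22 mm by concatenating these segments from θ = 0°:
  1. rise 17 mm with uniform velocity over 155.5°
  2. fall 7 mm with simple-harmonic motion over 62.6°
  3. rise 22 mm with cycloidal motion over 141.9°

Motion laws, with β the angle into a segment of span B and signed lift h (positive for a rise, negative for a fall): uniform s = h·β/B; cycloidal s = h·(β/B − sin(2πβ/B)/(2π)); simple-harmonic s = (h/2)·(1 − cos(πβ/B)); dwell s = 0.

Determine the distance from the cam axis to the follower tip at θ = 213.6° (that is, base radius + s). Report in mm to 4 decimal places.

seg 1 [0°–155.5°] uniform, h=17: full span → s += 17 → s = 17.0000
seg 2 [155.5°–218.1°] simple-harmonic, h=-7: θ=213.6° here. β=58.1, B=62.6. -7/2·(1 − cos(π·0.9281)) = -6.9111 → s = 10.0889
radial distance = base radius + s = 22 + 10.0889 = 32.0889

32.0889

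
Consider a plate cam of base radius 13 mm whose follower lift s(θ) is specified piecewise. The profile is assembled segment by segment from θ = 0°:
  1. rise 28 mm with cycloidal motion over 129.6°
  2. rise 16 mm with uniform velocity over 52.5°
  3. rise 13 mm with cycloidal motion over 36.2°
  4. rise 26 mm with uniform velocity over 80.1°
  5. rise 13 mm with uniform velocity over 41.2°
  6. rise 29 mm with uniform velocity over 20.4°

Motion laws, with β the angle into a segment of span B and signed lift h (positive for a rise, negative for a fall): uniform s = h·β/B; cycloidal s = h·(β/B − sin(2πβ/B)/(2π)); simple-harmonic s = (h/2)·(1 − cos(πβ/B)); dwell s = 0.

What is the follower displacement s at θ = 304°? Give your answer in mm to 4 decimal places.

seg 1 [0°–129.6°] cycloidal, h=28: full span → s += 28 → s = 28.0000
seg 2 [129.6°–182.1°] uniform, h=16: full span → s += 16 → s = 44.0000
seg 3 [182.1°–218.3°] cycloidal, h=13: full span → s += 13 → s = 57.0000
seg 4 [218.3°–298.4°] uniform, h=26: full span → s += 26 → s = 83.0000
seg 5 [298.4°–339.6°] uniform, h=13: θ=304° here. β=5.6, B=41.2. 13·5.6/41.2 = 1.7670 → s = 84.7670

84.7670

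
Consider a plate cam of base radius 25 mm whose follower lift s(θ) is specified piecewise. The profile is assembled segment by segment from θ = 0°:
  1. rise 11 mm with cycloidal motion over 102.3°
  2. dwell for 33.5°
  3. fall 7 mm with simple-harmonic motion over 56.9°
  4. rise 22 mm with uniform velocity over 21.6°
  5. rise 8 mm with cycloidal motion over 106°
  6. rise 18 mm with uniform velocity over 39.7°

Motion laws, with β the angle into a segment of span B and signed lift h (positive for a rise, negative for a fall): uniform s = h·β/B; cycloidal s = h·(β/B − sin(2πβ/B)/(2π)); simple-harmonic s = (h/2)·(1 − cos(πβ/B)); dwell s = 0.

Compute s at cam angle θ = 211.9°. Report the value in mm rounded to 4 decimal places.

seg 1 [0°–102.3°] cycloidal, h=11: full span → s += 11 → s = 11.0000
seg 2 [102.3°–135.8°] dwell: s stays 11.0000
seg 3 [135.8°–192.7°] simple-harmonic, h=-7: full span → s += -7 → s = 4.0000
seg 4 [192.7°–214.3°] uniform, h=22: θ=211.9° here. β=19.2, B=21.6. 22·19.2/21.6 = 19.5556 → s = 23.5556

23.5556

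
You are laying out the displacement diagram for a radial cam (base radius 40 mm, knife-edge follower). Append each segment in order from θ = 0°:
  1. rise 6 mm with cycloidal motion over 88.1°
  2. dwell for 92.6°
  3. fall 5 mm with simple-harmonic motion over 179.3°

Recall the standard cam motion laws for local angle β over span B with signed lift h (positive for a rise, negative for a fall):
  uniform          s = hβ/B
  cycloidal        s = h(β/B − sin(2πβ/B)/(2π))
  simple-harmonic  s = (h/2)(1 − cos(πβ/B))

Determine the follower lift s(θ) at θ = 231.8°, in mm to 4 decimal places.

seg 1 [0°–88.1°] cycloidal, h=6: full span → s += 6 → s = 6.0000
seg 2 [88.1°–180.7°] dwell: s stays 6.0000
seg 3 [180.7°–360°] simple-harmonic, h=-5: θ=231.8° here. β=51.1, B=179.3. -5/2·(1 − cos(π·0.2850)) = -0.9369 → s = 5.0631

5.0631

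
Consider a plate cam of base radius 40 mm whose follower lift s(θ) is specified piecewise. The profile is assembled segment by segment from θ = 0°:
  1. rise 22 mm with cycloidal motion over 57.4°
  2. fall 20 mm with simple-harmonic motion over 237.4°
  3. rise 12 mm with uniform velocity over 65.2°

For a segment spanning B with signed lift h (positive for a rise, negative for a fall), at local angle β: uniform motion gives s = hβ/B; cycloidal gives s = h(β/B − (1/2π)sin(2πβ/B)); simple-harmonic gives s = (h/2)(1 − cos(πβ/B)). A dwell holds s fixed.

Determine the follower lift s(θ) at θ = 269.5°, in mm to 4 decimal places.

seg 1 [0°–57.4°] cycloidal, h=22: full span → s += 22 → s = 22.0000
seg 2 [57.4°–294.8°] simple-harmonic, h=-20: θ=269.5° here. β=212.1, B=237.4. -20/2·(1 − cos(π·0.8934)) = -19.4447 → s = 2.5553

2.5553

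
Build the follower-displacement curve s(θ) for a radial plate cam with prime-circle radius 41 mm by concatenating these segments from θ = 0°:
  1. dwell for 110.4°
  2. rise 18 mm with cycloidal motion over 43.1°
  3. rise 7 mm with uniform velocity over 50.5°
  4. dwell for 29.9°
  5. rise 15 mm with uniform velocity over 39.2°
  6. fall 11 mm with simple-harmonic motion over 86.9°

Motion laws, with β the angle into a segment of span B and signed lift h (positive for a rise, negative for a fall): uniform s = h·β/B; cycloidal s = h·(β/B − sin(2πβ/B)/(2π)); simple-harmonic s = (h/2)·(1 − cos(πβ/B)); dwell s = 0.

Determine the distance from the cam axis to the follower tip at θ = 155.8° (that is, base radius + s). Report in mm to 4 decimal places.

seg 1 [0°–110.4°] dwell: s stays 0.0000
seg 2 [110.4°–153.5°] cycloidal, h=18: full span → s += 18 → s = 18.0000
seg 3 [153.5°–204°] uniform, h=7: θ=155.8° here. β=2.3, B=50.5. 7·2.3/50.5 = 0.3188 → s = 18.3188
radial distance = base radius + s = 41 + 18.3188 = 59.3188

59.3188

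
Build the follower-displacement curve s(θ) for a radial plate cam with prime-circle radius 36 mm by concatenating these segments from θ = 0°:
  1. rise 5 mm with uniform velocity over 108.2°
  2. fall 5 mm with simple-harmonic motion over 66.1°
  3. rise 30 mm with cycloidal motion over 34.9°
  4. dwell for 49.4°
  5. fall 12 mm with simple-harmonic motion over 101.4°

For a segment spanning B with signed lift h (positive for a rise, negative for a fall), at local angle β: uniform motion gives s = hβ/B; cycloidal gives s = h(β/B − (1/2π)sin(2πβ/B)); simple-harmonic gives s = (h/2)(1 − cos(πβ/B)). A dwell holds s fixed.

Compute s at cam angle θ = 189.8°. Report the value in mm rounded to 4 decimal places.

seg 1 [0°–108.2°] uniform, h=5: full span → s += 5 → s = 5.0000
seg 2 [108.2°–174.3°] simple-harmonic, h=-5: full span → s += -5 → s = 0.0000
seg 3 [174.3°–209.2°] cycloidal, h=30: θ=189.8° here. β=15.5, B=34.9. 30·(0.4441 − sin(2π·0.4441)/(2π)) = 11.6818 → s = 11.6818

11.6818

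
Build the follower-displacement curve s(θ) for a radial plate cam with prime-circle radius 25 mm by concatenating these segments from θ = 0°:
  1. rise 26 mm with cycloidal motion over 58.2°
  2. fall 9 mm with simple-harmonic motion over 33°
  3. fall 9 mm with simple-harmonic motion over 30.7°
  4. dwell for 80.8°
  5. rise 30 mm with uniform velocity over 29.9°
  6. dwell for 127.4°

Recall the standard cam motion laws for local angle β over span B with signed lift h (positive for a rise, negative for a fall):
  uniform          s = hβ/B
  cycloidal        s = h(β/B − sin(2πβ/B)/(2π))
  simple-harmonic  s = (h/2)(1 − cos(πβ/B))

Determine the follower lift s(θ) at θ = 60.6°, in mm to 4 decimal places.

seg 1 [0°–58.2°] cycloidal, h=26: full span → s += 26 → s = 26.0000
seg 2 [58.2°–91.2°] simple-harmonic, h=-9: θ=60.6° here. β=2.4, B=33. -9/2·(1 − cos(π·0.0727)) = -0.1169 → s = 25.8831

25.8831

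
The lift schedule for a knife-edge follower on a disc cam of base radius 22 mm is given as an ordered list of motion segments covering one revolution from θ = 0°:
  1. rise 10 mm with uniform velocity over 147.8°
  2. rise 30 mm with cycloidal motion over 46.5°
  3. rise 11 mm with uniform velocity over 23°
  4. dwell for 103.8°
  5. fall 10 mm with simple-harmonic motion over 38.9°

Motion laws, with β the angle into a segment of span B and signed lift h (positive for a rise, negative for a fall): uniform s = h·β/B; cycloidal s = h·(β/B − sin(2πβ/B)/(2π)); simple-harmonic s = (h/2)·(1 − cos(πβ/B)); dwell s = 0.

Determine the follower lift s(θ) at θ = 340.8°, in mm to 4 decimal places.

seg 1 [0°–147.8°] uniform, h=10: full span → s += 10 → s = 10.0000
seg 2 [147.8°–194.3°] cycloidal, h=30: full span → s += 30 → s = 40.0000
seg 3 [194.3°–217.3°] uniform, h=11: full span → s += 11 → s = 51.0000
seg 4 [217.3°–321.1°] dwell: s stays 51.0000
seg 5 [321.1°–360°] simple-harmonic, h=-10: θ=340.8° here. β=19.7, B=38.9. -10/2·(1 − cos(π·0.5064)) = -5.1009 → s = 45.8991

45.8991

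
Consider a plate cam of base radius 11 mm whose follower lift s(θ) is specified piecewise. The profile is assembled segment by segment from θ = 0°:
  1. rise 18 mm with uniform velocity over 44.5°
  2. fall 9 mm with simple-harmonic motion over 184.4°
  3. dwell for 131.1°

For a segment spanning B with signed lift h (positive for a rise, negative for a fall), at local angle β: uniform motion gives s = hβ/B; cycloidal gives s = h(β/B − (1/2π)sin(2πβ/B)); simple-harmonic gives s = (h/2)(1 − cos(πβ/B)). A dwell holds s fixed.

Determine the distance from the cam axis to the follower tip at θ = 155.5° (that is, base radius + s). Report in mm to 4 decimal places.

seg 1 [0°–44.5°] uniform, h=18: full span → s += 18 → s = 18.0000
seg 2 [44.5°–228.9°] simple-harmonic, h=-9: θ=155.5° here. β=111, B=184.4. -9/2·(1 − cos(π·0.6020)) = -5.9168 → s = 12.0832
radial distance = base radius + s = 11 + 12.0832 = 23.0832

23.0832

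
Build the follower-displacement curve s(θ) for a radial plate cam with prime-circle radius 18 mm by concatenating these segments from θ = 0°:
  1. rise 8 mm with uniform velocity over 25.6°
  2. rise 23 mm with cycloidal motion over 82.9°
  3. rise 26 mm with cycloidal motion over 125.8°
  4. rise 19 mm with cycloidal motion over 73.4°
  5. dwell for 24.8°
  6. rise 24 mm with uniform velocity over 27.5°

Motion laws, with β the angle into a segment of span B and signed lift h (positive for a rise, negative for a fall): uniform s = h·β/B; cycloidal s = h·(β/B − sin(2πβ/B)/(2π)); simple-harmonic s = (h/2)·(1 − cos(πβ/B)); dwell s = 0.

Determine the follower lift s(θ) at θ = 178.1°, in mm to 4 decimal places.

seg 1 [0°–25.6°] uniform, h=8: full span → s += 8 → s = 8.0000
seg 2 [25.6°–108.5°] cycloidal, h=23: full span → s += 23 → s = 31.0000
seg 3 [108.5°–234.3°] cycloidal, h=26: θ=178.1° here. β=69.6, B=125.8. 26·(0.5533 − sin(2π·0.5533)/(2π)) = 15.7438 → s = 46.7438

46.7438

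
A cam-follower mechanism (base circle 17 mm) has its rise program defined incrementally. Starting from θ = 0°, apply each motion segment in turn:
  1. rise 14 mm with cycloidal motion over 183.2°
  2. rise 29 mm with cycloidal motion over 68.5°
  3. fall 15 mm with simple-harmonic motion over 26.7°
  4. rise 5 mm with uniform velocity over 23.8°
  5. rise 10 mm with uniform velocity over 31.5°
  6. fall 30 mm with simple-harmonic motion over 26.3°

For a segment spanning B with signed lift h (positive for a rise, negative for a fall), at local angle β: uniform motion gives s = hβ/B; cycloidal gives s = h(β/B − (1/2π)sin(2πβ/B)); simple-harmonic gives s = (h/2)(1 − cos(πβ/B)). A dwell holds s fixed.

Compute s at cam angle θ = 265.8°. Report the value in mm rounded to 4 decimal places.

seg 1 [0°–183.2°] cycloidal, h=14: full span → s += 14 → s = 14.0000
seg 2 [183.2°–251.7°] cycloidal, h=29: full span → s += 29 → s = 43.0000
seg 3 [251.7°–278.4°] simple-harmonic, h=-15: θ=265.8° here. β=14.1, B=26.7. -15/2·(1 − cos(π·0.5281)) = -8.1610 → s = 34.8390

34.8390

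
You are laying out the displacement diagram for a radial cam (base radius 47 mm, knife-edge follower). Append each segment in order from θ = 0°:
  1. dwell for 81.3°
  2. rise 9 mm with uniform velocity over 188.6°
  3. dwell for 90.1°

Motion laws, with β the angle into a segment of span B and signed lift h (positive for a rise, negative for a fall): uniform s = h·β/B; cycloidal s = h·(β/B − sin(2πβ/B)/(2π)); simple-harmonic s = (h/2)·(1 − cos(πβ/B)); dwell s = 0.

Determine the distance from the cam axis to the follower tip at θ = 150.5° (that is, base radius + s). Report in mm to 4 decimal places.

seg 1 [0°–81.3°] dwell: s stays 0.0000
seg 2 [81.3°–269.9°] uniform, h=9: θ=150.5° here. β=69.2, B=188.6. 9·69.2/188.6 = 3.3022 → s = 3.3022
radial distance = base radius + s = 47 + 3.3022 = 50.3022

50.3022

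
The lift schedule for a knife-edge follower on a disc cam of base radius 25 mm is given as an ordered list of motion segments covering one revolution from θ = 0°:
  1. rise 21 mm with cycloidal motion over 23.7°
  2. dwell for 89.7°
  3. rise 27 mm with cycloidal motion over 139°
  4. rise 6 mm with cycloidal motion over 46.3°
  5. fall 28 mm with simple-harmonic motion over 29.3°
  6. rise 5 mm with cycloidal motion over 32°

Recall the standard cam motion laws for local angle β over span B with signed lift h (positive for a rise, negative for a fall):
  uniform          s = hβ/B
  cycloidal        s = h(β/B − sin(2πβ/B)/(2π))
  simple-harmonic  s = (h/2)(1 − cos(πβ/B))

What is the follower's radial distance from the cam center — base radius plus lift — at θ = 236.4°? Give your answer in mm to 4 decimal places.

seg 1 [0°–23.7°] cycloidal, h=21: full span → s += 21 → s = 21.0000
seg 2 [23.7°–113.4°] dwell: s stays 21.0000
seg 3 [113.4°–252.4°] cycloidal, h=27: θ=236.4° here. β=123, B=139. 27·(0.8849 − sin(2π·0.8849)/(2π)) = 26.7360 → s = 47.7360
radial distance = base radius + s = 25 + 47.7360 = 72.7360

72.7360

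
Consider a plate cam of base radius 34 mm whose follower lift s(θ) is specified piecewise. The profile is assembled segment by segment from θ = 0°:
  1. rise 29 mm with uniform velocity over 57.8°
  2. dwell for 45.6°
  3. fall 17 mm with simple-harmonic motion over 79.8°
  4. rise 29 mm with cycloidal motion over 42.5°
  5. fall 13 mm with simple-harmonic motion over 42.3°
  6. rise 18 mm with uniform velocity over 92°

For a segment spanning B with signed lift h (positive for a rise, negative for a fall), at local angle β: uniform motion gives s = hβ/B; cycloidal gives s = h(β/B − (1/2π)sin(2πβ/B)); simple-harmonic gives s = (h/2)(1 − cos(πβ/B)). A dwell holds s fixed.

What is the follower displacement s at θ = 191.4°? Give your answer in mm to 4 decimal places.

seg 1 [0°–57.8°] uniform, h=29: full span → s += 29 → s = 29.0000
seg 2 [57.8°–103.4°] dwell: s stays 29.0000
seg 3 [103.4°–183.2°] simple-harmonic, h=-17: full span → s += -17 → s = 12.0000
seg 4 [183.2°–225.7°] cycloidal, h=29: θ=191.4° here. β=8.2, B=42.5. 29·(0.1929 − sin(2π·0.1929)/(2π)) = 1.2733 → s = 13.2733

13.2733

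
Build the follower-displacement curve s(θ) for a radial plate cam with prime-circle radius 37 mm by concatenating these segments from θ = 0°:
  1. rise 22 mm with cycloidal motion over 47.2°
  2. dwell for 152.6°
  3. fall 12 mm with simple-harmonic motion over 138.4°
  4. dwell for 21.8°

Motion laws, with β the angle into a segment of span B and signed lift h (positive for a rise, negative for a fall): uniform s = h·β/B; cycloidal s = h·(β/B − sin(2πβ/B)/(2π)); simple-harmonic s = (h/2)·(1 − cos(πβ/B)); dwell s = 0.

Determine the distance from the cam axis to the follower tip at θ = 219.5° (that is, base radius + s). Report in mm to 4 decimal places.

seg 1 [0°–47.2°] cycloidal, h=22: full span → s += 22 → s = 22.0000
seg 2 [47.2°–199.8°] dwell: s stays 22.0000
seg 3 [199.8°–338.2°] simple-harmonic, h=-12: θ=219.5° here. β=19.7, B=138.4. -12/2·(1 − cos(π·0.1423)) = -0.5900 → s = 21.4100
radial distance = base radius + s = 37 + 21.4100 = 58.4100

58.4100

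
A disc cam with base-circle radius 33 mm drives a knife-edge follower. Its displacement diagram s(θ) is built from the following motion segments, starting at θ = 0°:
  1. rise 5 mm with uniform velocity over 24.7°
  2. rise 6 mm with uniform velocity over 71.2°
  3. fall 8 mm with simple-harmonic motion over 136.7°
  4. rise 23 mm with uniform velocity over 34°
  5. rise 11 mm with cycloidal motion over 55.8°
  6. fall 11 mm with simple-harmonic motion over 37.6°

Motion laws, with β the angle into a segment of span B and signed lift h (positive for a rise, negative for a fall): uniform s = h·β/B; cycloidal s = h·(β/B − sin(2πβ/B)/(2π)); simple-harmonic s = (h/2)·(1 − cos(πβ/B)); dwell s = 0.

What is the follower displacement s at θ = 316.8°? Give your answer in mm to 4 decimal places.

seg 1 [0°–24.7°] uniform, h=5: full span → s += 5 → s = 5.0000
seg 2 [24.7°–95.9°] uniform, h=6: full span → s += 6 → s = 11.0000
seg 3 [95.9°–232.6°] simple-harmonic, h=-8: full span → s += -8 → s = 3.0000
seg 4 [232.6°–266.6°] uniform, h=23: full span → s += 23 → s = 26.0000
seg 5 [266.6°–322.4°] cycloidal, h=11: θ=316.8° here. β=50.2, B=55.8. 11·(0.8996 − sin(2π·0.8996)/(2π)) = 10.9283 → s = 36.9283

36.9283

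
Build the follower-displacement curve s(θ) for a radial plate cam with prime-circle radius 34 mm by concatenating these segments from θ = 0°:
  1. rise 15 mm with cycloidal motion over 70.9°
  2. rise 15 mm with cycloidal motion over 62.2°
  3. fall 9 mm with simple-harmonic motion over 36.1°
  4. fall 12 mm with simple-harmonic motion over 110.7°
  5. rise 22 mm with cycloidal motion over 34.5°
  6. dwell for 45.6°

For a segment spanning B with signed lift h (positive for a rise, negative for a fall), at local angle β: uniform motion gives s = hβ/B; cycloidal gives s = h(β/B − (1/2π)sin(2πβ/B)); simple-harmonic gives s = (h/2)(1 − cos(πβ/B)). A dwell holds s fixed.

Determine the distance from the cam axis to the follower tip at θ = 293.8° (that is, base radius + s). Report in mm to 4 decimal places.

seg 1 [0°–70.9°] cycloidal, h=15: full span → s += 15 → s = 15.0000
seg 2 [70.9°–133.1°] cycloidal, h=15: full span → s += 15 → s = 30.0000
seg 3 [133.1°–169.2°] simple-harmonic, h=-9: full span → s += -9 → s = 21.0000
seg 4 [169.2°–279.9°] simple-harmonic, h=-12: full span → s += -12 → s = 9.0000
seg 5 [279.9°–314.4°] cycloidal, h=22: θ=293.8° here. β=13.9, B=34.5. 22·(0.4029 − sin(2π·0.4029)/(2π)) = 6.8576 → s = 15.8576
radial distance = base radius + s = 34 + 15.8576 = 49.8576

49.8576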